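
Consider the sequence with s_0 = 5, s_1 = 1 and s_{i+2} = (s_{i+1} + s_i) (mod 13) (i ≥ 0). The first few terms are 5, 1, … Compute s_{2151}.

4

Listing terms: s_0 = 5,  s_1 = 1,  s_2 = 6,  s_3 = 7,  s_4 = 0,  s_5 = 7,  s_6 = 7,  s_7 = 1,  s_8 = 8,  s_9 = 9,  s_{10} = 4,  s_{11} = 0,  s_{12} = 4,  s_{13} = 4,  s_{14} = 8,  s_{15} = 12,  s_{16} = 7,  s_{17} = 6,  s_{18} = 0,  s_{19} = 6,  s_{20} = 6,  s_{21} = 12,  s_{22} = 5,  s_{23} = 4,  s_{24} = 9,  s_{25} = 0,  s_{26} = 9,  s_{27} = 9,  s_{28} = 5,  s_{29} = 1.
Since (s_{28}, s_{29}) = (s_0, s_1) = (5, 1) (two consecutive terms determine the rest), the sequence is periodic with period 28.
(2151 - 0) mod 28 = 23, so s_{2151} = s_{23} = 4.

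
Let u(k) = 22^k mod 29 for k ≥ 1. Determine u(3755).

5

Listing terms: u(1) = 22,  u(2) = 20,  u(3) = 5,  u(4) = 23,  u(5) = 13,  u(6) = 25,  u(7) = 28,  u(8) = 7,  u(9) = 9,  u(10) = 24,  u(11) = 6,  u(12) = 16,  u(13) = 4,  u(14) = 1,  u(15) = 22.
Since u(15) = u(1) = 22, the sequence is periodic with period 14.
(3755 - 1) mod 14 = 2, so u(3755) = u(3) = 5.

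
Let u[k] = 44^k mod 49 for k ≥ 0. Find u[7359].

15

u[0] = 1,  u[1] = 44,  u[2] = 25,  u[3] = 22,  u[4] = 37,  u[5] = 11,  u[6] = 43,  u[7] = 30,  u[8] = 46,  u[9] = 15,  u[10] = 23,  u[11] = 32,  u[12] = 36,  u[13] = 16,  u[14] = 18,  u[15] = 8,  u[16] = 9,  u[17] = 4,  u[18] = 29,  u[19] = 2,  u[20] = 39,  u[21] = 1.
The sequence repeats with period 21.
(7359 - 0) mod 21 = 9, so u[7359] = u[9] = 15.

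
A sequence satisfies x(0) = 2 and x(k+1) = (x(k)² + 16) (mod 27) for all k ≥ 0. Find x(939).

2

We have x(0) = 2; x(1) = 20; x(2) = 11; x(3) = 2.
Since x(3) = x(0) = 2, the sequence is periodic with period 3.
So x(939) = x(0 + ((939-0) mod 3)) = x(0) = 2.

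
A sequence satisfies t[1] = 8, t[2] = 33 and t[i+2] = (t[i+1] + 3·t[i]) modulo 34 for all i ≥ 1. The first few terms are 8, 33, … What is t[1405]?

24

t[1] = 8,  t[2] = 33,  t[3] = 23,  t[4] = 20,  t[5] = 21,  t[6] = 13,  t[7] = 8,  t[8] = 13,  t[9] = 3,  t[10] = 8,  t[11] = 17,  t[12] = 7,  t[13] = 24,  t[14] = 11,  t[15] = 15,  t[16] = 14,  t[17] = 25,  t[18] = 33,  t[19] = 6,  t[20] = 3,  t[21] = 21,  t[22] = 30,  t[23] = 25,  t[24] = 13,  t[25] = 20,  t[26] = 25,  t[27] = 17,  t[28] = 24,  t[29] = 7,  t[30] = 11,  t[31] = 32,  t[32] = 31,  t[33] = 25,  t[34] = 16,  t[35] = 23,  t[36] = 3,  t[37] = 4,  t[38] = 13,  t[39] = 25,  t[40] = 30,  t[41] = 3,  t[42] = 25,  t[43] = 0,  t[44] = 7,  t[45] = 7,  t[46] = 28,  t[47] = 15,  t[48] = 31,  t[49] = 8,  t[50] = 33.
Since (t[49], t[50]) = (t[1], t[2]) = (8, 33) (two consecutive terms determine the rest), the sequence is periodic with period 48.
So t[1405] = t[1 + ((1405-1) mod 48)] = t[13] = 24.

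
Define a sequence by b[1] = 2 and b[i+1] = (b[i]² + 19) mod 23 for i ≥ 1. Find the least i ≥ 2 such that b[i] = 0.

2

Computing terms: b[1] = 2; b[2] = 0; b[3] = 19; b[4] = 12; b[5] = 2.
The sequence repeats with period 4.
The value 0 first appears (with i ≥ 2) at b[2].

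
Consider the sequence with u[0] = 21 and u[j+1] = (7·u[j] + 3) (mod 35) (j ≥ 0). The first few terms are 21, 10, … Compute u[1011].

24

Computing terms: u[0] = 21,  u[1] = 10,  u[2] = 3,  u[3] = 24,  u[4] = 31,  u[5] = 10.
Since u[5] = u[1] = 10, the sequence is eventually periodic: after a pre-period of length 1 it cycles with period 4.
For j ≥ 1, u[j] depends only on (j - 1) mod 4. (1011 - 1) mod 4 = 2, so u[1011] = u[3] = 24.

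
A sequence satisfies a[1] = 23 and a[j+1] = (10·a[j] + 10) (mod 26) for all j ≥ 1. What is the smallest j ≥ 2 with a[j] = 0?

We have a[1] = 23, a[2] = 6, a[3] = 18, a[4] = 8, a[5] = 12, a[6] = 0, a[7] = 10, a[8] = 6.
Since a[8] = a[2] = 6, the sequence is eventually periodic: after a pre-period of length 1 it cycles with period 6.
The value 0 first appears (with j ≥ 2) at a[6].

6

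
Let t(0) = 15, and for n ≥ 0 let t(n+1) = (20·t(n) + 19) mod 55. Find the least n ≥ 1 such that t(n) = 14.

3

We have t(0) = 15, t(1) = 44, t(2) = 19, t(3) = 14, t(4) = 24, t(5) = 4, t(6) = 44.
Since t(6) = t(1) = 44, the sequence is eventually periodic: after a pre-period of length 1 it cycles with period 5.
The value 14 first appears (with n ≥ 1) at t(3).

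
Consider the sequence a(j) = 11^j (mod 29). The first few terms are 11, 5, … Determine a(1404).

Listing terms: a(1) = 11,  a(2) = 5,  a(3) = 26,  a(4) = 25,  a(5) = 14,  a(6) = 9,  a(7) = 12,  a(8) = 16,  a(9) = 2,  a(10) = 22,  a(11) = 10,  a(12) = 23,  a(13) = 21,  a(14) = 28,  a(15) = 18,  a(16) = 24,  a(17) = 3,  a(18) = 4,  a(19) = 15,  a(20) = 20,  a(21) = 17,  a(22) = 13,  a(23) = 27,  a(24) = 7,  a(25) = 19,  a(26) = 6,  a(27) = 8,  a(28) = 1,  a(29) = 11.
Since a(29) = a(1) = 11, the sequence is periodic with period 28.
So a(1404) = a(1 + ((1404-1) mod 28)) = a(4) = 25.

25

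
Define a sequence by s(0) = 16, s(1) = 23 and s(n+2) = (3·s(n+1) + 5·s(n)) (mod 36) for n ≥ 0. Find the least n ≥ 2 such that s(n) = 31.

7

Computing terms: s(0) = 16; s(1) = 23; s(2) = 5; s(3) = 22; s(4) = 19; s(5) = 23; s(6) = 20; s(7) = 31; s(8) = 13; s(9) = 14; s(10) = 35; s(11) = 31; s(12) = 16; s(13) = 23.
The sequence repeats with period 12.
The value 31 first appears (with n ≥ 2) at s(7).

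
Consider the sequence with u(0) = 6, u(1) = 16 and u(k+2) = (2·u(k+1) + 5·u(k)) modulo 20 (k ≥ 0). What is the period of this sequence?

Listing terms: u(0) = 6, u(1) = 16, u(2) = 2, u(3) = 4, u(4) = 18, u(5) = 16, u(6) = 2.
Since (u(5), u(6)) = (u(1), u(2)) = (16, 2) (two consecutive terms determine the rest), the sequence is eventually periodic: after a pre-period of length 1 it cycles with period 4.

4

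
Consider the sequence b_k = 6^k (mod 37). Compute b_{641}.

Listing terms: b_0 = 1,  b_1 = 6,  b_2 = 36,  b_3 = 31,  b_4 = 1.
Since b_4 = b_0 = 1, the sequence is periodic with period 4.
(641 - 0) mod 4 = 1, so b_{641} = b_1 = 6.

6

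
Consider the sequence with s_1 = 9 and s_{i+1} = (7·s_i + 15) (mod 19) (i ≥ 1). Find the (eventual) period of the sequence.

3

We have s_1 = 9,  s_2 = 2,  s_3 = 10,  s_4 = 9.
The sequence repeats with period 3.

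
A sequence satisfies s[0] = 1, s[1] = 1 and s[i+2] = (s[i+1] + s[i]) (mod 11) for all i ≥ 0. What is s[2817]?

s[0] = 1, s[1] = 1, s[2] = 2, s[3] = 3, s[4] = 5, s[5] = 8, s[6] = 2, s[7] = 10, s[8] = 1, s[9] = 0, s[10] = 1, s[11] = 1.
The sequence repeats with period 10.
(2817 - 0) mod 10 = 7, so s[2817] = s[7] = 10.

10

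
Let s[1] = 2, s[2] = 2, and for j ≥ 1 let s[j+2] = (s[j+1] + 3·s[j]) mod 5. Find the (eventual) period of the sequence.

Listing terms: s[1] = 2,  s[2] = 2,  s[3] = 3,  s[4] = 4,  s[5] = 3,  s[6] = 0,  s[7] = 4,  s[8] = 4,  s[9] = 1,  s[10] = 3,  s[11] = 1,  s[12] = 0,  s[13] = 3,  s[14] = 3,  s[15] = 2,  s[16] = 1,  s[17] = 2,  s[18] = 0,  s[19] = 1,  s[20] = 1,  s[21] = 4,  s[22] = 2,  s[23] = 4,  s[24] = 0,  s[25] = 2,  s[26] = 2.
Since (s[25], s[26]) = (s[1], s[2]) = (2, 2) (two consecutive terms determine the rest), the sequence is periodic with period 24.

24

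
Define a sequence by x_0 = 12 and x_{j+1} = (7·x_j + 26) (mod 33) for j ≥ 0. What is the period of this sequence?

30

We have x_0 = 12, x_1 = 11, x_2 = 4, x_3 = 21, x_4 = 8, x_5 = 16, x_6 = 6, x_7 = 2, x_8 = 7, x_9 = 9, x_{10} = 23, x_{11} = 22, x_{12} = 15, x_{13} = 32, x_{14} = 19, x_{15} = 27, x_{16} = 17, x_{17} = 13, x_{18} = 18, x_{19} = 20, x_{20} = 1, x_{21} = 0, x_{22} = 26, x_{23} = 10, x_{24} = 30, x_{25} = 5, x_{26} = 28, x_{27} = 24, x_{28} = 29, x_{29} = 31, x_{30} = 12.
Since x_{30} = x_0 = 12, the sequence is periodic with period 30.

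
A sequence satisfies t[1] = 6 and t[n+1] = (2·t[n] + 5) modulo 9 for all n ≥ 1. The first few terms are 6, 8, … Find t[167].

0

t[1] = 6; t[2] = 8; t[3] = 3; t[4] = 2; t[5] = 0; t[6] = 5; t[7] = 6.
Since t[7] = t[1] = 6, the sequence is periodic with period 6.
(167 - 1) mod 6 = 4, so t[167] = t[5] = 0.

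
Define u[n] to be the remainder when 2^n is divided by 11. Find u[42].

Computing terms: u[0] = 1, u[1] = 2, u[2] = 4, u[3] = 8, u[4] = 5, u[5] = 10, u[6] = 9, u[7] = 7, u[8] = 3, u[9] = 6, u[10] = 1.
Since u[10] = u[0] = 1, the sequence is periodic with period 10.
(42 - 0) mod 10 = 2, so u[42] = u[2] = 4.

4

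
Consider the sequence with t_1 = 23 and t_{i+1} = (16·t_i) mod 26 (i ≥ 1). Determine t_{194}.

4

Computing terms: t_1 = 23,  t_2 = 4,  t_3 = 12,  t_4 = 10,  t_5 = 4.
Since t_5 = t_2 = 4, the sequence is eventually periodic: after a pre-period of length 1 it cycles with period 3.
For i ≥ 2, t_i depends only on (i - 2) mod 3. (194 - 2) mod 3 = 0, so t_{194} = t_2 = 4.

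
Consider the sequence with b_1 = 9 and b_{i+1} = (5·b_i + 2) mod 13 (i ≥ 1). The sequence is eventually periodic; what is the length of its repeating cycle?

4

Computing terms: b_1 = 9,  b_2 = 8,  b_3 = 3,  b_4 = 4,  b_5 = 9.
Since b_5 = b_1 = 9, the sequence is periodic with period 4.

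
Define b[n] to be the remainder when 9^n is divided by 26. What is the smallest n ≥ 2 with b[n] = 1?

3

Computing terms: b[1] = 9,  b[2] = 3,  b[3] = 1,  b[4] = 9.
Since b[4] = b[1] = 9, the sequence is periodic with period 3.
The value 1 first appears (with n ≥ 2) at b[3].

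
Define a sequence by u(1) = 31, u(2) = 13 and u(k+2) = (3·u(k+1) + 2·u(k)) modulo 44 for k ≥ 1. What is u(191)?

25

u(1) = 31, u(2) = 13, u(3) = 13, u(4) = 21, u(5) = 1, u(6) = 1, u(7) = 5, u(8) = 17, u(9) = 17, u(10) = 41, u(11) = 25, u(12) = 25, u(13) = 37, u(14) = 29, u(15) = 29, u(16) = 13, u(17) = 9, u(18) = 9, u(19) = 1, u(20) = 21, u(21) = 21, u(22) = 17, u(23) = 5, u(24) = 5, u(25) = 25, u(26) = 41, u(27) = 41, u(28) = 29, u(29) = 37, u(30) = 37, u(31) = 9, u(32) = 13, u(33) = 13.
Since (u(32), u(33)) = (u(2), u(3)) = (13, 13) (two consecutive terms determine the rest), the sequence is eventually periodic: after a pre-period of length 1 it cycles with period 30.
For k ≥ 2, u(k) depends only on (k - 2) mod 30. (191 - 2) mod 30 = 9, so u(191) = u(11) = 25.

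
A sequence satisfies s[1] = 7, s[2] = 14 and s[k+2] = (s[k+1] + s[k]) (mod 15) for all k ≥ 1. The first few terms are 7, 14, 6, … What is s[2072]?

We have s[1] = 7,  s[2] = 14,  s[3] = 6,  s[4] = 5,  s[5] = 11,  s[6] = 1,  s[7] = 12,  s[8] = 13,  s[9] = 10,  s[10] = 8,  s[11] = 3,  s[12] = 11,  s[13] = 14,  s[14] = 10,  s[15] = 9,  s[16] = 4,  s[17] = 13,  s[18] = 2,  s[19] = 0,  s[20] = 2,  s[21] = 2,  s[22] = 4,  s[23] = 6,  s[24] = 10,  s[25] = 1,  s[26] = 11,  s[27] = 12,  s[28] = 8,  s[29] = 5,  s[30] = 13,  s[31] = 3,  s[32] = 1,  s[33] = 4,  s[34] = 5,  s[35] = 9,  s[36] = 14,  s[37] = 8,  s[38] = 7,  s[39] = 0,  s[40] = 7,  s[41] = 7,  s[42] = 14.
The sequence repeats with period 40.
(2072 - 1) mod 40 = 31, so s[2072] = s[32] = 1.

1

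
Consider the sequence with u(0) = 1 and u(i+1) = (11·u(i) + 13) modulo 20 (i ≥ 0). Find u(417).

12

Listing terms: u(0) = 1; u(1) = 4; u(2) = 17; u(3) = 0; u(4) = 13; u(5) = 16; u(6) = 9; u(7) = 12; u(8) = 5; u(9) = 8; u(10) = 1.
Since u(10) = u(0) = 1, the sequence is periodic with period 10.
(417 - 0) mod 10 = 7, so u(417) = u(7) = 12.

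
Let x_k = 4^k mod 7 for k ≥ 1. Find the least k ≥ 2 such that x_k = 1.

Computing terms: x_1 = 4,  x_2 = 2,  x_3 = 1,  x_4 = 4.
Since x_4 = x_1 = 4, the sequence is periodic with period 3.
The value 1 first appears (with k ≥ 2) at x_3.

3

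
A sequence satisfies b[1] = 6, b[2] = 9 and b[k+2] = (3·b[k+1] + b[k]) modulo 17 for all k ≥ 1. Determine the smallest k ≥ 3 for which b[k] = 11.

Computing terms: b[1] = 6; b[2] = 9; b[3] = 16; b[4] = 6; b[5] = 0; b[6] = 6; b[7] = 1; b[8] = 9; b[9] = 11; b[10] = 8; b[11] = 1; b[12] = 11; b[13] = 0; b[14] = 11; b[15] = 16; b[16] = 8; b[17] = 6; b[18] = 9.
Since (b[17], b[18]) = (b[1], b[2]) = (6, 9) (two consecutive terms determine the rest), the sequence is periodic with period 16.
The value 11 first appears (with k ≥ 3) at b[9].

9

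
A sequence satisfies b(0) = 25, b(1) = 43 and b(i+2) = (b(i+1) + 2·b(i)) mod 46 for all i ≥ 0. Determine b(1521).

41

We have b(0) = 25,  b(1) = 43,  b(2) = 1,  b(3) = 41,  b(4) = 43,  b(5) = 33,  b(6) = 27,  b(7) = 1,  b(8) = 9,  b(9) = 11,  b(10) = 29,  b(11) = 5,  b(12) = 17,  b(13) = 27,  b(14) = 15,  b(15) = 23,  b(16) = 7,  b(17) = 7,  b(18) = 21,  b(19) = 35,  b(20) = 31,  b(21) = 9,  b(22) = 25,  b(23) = 43.
The sequence repeats with period 22.
So b(1521) = b(0 + ((1521-0) mod 22)) = b(3) = 41.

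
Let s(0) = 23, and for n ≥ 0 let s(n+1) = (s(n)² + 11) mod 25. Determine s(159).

7

We have s(0) = 23; s(1) = 15; s(2) = 11; s(3) = 7; s(4) = 10; s(5) = 11.
Since s(5) = s(2) = 11, the sequence is eventually periodic: after a pre-period of length 2 it cycles with period 3.
For n ≥ 2, s(n) depends only on (n - 2) mod 3. (159 - 2) mod 3 = 1, so s(159) = s(3) = 7.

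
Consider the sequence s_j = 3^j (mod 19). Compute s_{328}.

Computing terms: s_0 = 1; s_1 = 3; s_2 = 9; s_3 = 8; s_4 = 5; s_5 = 15; s_6 = 7; s_7 = 2; s_8 = 6; s_9 = 18; s_{10} = 16; s_{11} = 10; s_{12} = 11; s_{13} = 14; s_{14} = 4; s_{15} = 12; s_{16} = 17; s_{17} = 13; s_{18} = 1.
The sequence repeats with period 18.
(328 - 0) mod 18 = 4, so s_{328} = s_4 = 5.

5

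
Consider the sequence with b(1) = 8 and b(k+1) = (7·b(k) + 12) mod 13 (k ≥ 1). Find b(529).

8

Listing terms: b(1) = 8, b(2) = 3, b(3) = 7, b(4) = 9, b(5) = 10, b(6) = 4, b(7) = 1, b(8) = 6, b(9) = 2, b(10) = 0, b(11) = 12, b(12) = 5, b(13) = 8.
Since b(13) = b(1) = 8, the sequence is periodic with period 12.
(529 - 1) mod 12 = 0, so b(529) = b(1) = 8.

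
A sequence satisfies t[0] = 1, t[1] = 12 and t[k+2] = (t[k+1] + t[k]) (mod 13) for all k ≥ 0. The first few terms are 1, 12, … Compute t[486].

t[0] = 1,  t[1] = 12,  t[2] = 0,  t[3] = 12,  t[4] = 12,  t[5] = 11,  t[6] = 10,  t[7] = 8,  t[8] = 5,  t[9] = 0,  t[10] = 5,  t[11] = 5,  t[12] = 10,  t[13] = 2,  t[14] = 12,  t[15] = 1,  t[16] = 0,  t[17] = 1,  t[18] = 1,  t[19] = 2,  t[20] = 3,  t[21] = 5,  t[22] = 8,  t[23] = 0,  t[24] = 8,  t[25] = 8,  t[26] = 3,  t[27] = 11,  t[28] = 1,  t[29] = 12.
Since (t[28], t[29]) = (t[0], t[1]) = (1, 12) (two consecutive terms determine the rest), the sequence is periodic with period 28.
(486 - 0) mod 28 = 10, so t[486] = t[10] = 5.

5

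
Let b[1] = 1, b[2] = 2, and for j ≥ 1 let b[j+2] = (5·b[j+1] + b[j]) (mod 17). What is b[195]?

Listing terms: b[1] = 1; b[2] = 2; b[3] = 11; b[4] = 6; b[5] = 7; b[6] = 7; b[7] = 8; b[8] = 13; b[9] = 5; b[10] = 4; b[11] = 8; b[12] = 10; b[13] = 7; b[14] = 11; b[15] = 11; b[16] = 15; b[17] = 1; b[18] = 3; b[19] = 16; b[20] = 15; b[21] = 6; b[22] = 11; b[23] = 10; b[24] = 10; b[25] = 9; b[26] = 4; b[27] = 12; b[28] = 13; b[29] = 9; b[30] = 7; b[31] = 10; b[32] = 6; b[33] = 6; b[34] = 2; b[35] = 16; b[36] = 14; b[37] = 1; b[38] = 2.
The sequence repeats with period 36.
(195 - 1) mod 36 = 14, so b[195] = b[15] = 11.

11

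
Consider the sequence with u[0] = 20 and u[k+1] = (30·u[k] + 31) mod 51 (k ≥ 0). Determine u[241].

u[0] = 20; u[1] = 19; u[2] = 40; u[3] = 7; u[4] = 37; u[5] = 19.
Since u[5] = u[1] = 19, the sequence is eventually periodic: after a pre-period of length 1 it cycles with period 4.
For k ≥ 1, u[k] depends only on (k - 1) mod 4. (241 - 1) mod 4 = 0, so u[241] = u[1] = 19.

19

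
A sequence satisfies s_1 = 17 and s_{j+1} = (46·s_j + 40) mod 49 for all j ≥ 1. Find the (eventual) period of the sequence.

3

Computing terms: s_1 = 17, s_2 = 38, s_3 = 24, s_4 = 17.
Since s_4 = s_1 = 17, the sequence is periodic with period 3.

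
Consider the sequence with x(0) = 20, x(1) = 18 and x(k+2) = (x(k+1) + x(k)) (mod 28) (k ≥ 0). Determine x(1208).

22

We have x(0) = 20,  x(1) = 18,  x(2) = 10,  x(3) = 0,  x(4) = 10,  x(5) = 10,  x(6) = 20,  x(7) = 2,  x(8) = 22,  x(9) = 24,  x(10) = 18,  x(11) = 14,  x(12) = 4,  x(13) = 18,  x(14) = 22,  x(15) = 12,  x(16) = 6,  x(17) = 18,  x(18) = 24,  x(19) = 14,  x(20) = 10,  x(21) = 24,  x(22) = 6,  x(23) = 2,  x(24) = 8,  x(25) = 10,  x(26) = 18,  x(27) = 0,  x(28) = 18,  x(29) = 18,  x(30) = 8,  x(31) = 26,  x(32) = 6,  x(33) = 4,  x(34) = 10,  x(35) = 14,  x(36) = 24,  x(37) = 10,  x(38) = 6,  x(39) = 16,  x(40) = 22,  x(41) = 10,  x(42) = 4,  x(43) = 14,  x(44) = 18,  x(45) = 4,  x(46) = 22,  x(47) = 26,  x(48) = 20,  x(49) = 18.
The sequence repeats with period 48.
(1208 - 0) mod 48 = 8, so x(1208) = x(8) = 22.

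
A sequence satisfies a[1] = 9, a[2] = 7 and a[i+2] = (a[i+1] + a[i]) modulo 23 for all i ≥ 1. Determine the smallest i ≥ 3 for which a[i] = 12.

23

Listing terms: a[1] = 9,  a[2] = 7,  a[3] = 16,  a[4] = 0,  a[5] = 16,  a[6] = 16,  a[7] = 9,  a[8] = 2,  a[9] = 11,  a[10] = 13,  a[11] = 1,  a[12] = 14,  a[13] = 15,  a[14] = 6,  a[15] = 21,  a[16] = 4,  a[17] = 2,  a[18] = 6,  a[19] = 8,  a[20] = 14,  a[21] = 22,  a[22] = 13,  a[23] = 12,  a[24] = 2,  a[25] = 14,  a[26] = 16,  a[27] = 7,  a[28] = 0,  a[29] = 7,  a[30] = 7,  a[31] = 14,  a[32] = 21,  a[33] = 12,  a[34] = 10,  a[35] = 22,  a[36] = 9,  a[37] = 8,  a[38] = 17,  a[39] = 2,  a[40] = 19,  a[41] = 21,  a[42] = 17,  a[43] = 15,  a[44] = 9,  a[45] = 1,  a[46] = 10,  a[47] = 11,  a[48] = 21,  a[49] = 9,  a[50] = 7.
The sequence repeats with period 48.
The value 12 first appears (with i ≥ 3) at a[23].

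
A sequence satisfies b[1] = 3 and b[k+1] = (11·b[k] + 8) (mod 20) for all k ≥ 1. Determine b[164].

17

We have b[1] = 3,  b[2] = 1,  b[3] = 19,  b[4] = 17,  b[5] = 15,  b[6] = 13,  b[7] = 11,  b[8] = 9,  b[9] = 7,  b[10] = 5,  b[11] = 3.
The sequence repeats with period 10.
So b[164] = b[1 + ((164-1) mod 10)] = b[4] = 17.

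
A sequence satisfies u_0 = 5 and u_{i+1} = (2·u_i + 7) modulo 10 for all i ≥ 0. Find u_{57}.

7

u_0 = 5; u_1 = 7; u_2 = 1; u_3 = 9; u_4 = 5.
The sequence repeats with period 4.
So u_{57} = u_{0 + ((57-0) mod 4)} = u_1 = 7.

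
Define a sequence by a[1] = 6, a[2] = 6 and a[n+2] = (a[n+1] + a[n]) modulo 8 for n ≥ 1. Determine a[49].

a[1] = 6; a[2] = 6; a[3] = 4; a[4] = 2; a[5] = 6; a[6] = 0; a[7] = 6; a[8] = 6.
Since (a[7], a[8]) = (a[1], a[2]) = (6, 6) (two consecutive terms determine the rest), the sequence is periodic with period 6.
So a[49] = a[1 + ((49-1) mod 6)] = a[1] = 6.

6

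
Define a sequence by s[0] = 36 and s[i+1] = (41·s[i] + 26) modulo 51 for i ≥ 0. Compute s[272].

We have s[0] = 36; s[1] = 23; s[2] = 0; s[3] = 26; s[4] = 21; s[5] = 20; s[6] = 30; s[7] = 32; s[8] = 12; s[9] = 8; s[10] = 48; s[11] = 5; s[12] = 27; s[13] = 11; s[14] = 18; s[15] = 50; s[16] = 36.
The sequence repeats with period 16.
(272 - 0) mod 16 = 0, so s[272] = s[0] = 36.

36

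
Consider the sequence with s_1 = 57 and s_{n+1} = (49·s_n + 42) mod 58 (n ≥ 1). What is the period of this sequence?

7

We have s_1 = 57, s_2 = 51, s_3 = 47, s_4 = 25, s_5 = 49, s_6 = 7, s_7 = 37, s_8 = 57.
Since s_8 = s_1 = 57, the sequence is periodic with period 7.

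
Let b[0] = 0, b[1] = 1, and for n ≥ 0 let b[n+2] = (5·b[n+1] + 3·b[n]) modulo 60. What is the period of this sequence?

Listing terms: b[0] = 0, b[1] = 1, b[2] = 5, b[3] = 28, b[4] = 35, b[5] = 19, b[6] = 20, b[7] = 37, b[8] = 5, b[9] = 16, b[10] = 35, b[11] = 43, b[12] = 20, b[13] = 49, b[14] = 5, b[15] = 52, b[16] = 35, b[17] = 31, b[18] = 20, b[19] = 13, b[20] = 5, b[21] = 4, b[22] = 35, b[23] = 7, b[24] = 20, b[25] = 1, b[26] = 5.
Since (b[25], b[26]) = (b[1], b[2]) = (1, 5) (two consecutive terms determine the rest), the sequence is eventually periodic: after a pre-period of length 1 it cycles with period 24.

24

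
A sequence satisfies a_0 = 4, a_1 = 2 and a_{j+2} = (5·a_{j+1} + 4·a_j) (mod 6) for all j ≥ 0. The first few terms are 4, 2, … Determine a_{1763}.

Listing terms: a_0 = 4,  a_1 = 2,  a_2 = 2,  a_3 = 0,  a_4 = 2,  a_5 = 4,  a_6 = 4,  a_7 = 0,  a_8 = 4,  a_9 = 2.
Since (a_8, a_9) = (a_0, a_1) = (4, 2) (two consecutive terms determine the rest), the sequence is periodic with period 8.
So a_{1763} = a_{0 + ((1763-0) mod 8)} = a_3 = 0.

0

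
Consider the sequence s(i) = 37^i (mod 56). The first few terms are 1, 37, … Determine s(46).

Computing terms: s(0) = 1; s(1) = 37; s(2) = 25; s(3) = 29; s(4) = 9; s(5) = 53; s(6) = 1.
The sequence repeats with period 6.
So s(46) = s(0 + ((46-0) mod 6)) = s(4) = 9.

9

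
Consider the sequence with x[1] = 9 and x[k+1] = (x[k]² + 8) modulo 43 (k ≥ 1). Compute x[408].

We have x[1] = 9,  x[2] = 3,  x[3] = 17,  x[4] = 39,  x[5] = 24,  x[6] = 25,  x[7] = 31,  x[8] = 23,  x[9] = 21,  x[10] = 19,  x[11] = 25.
Since x[11] = x[6] = 25, the sequence is eventually periodic: after a pre-period of length 5 it cycles with period 5.
For k ≥ 6, x[k] depends only on (k - 6) mod 5. (408 - 6) mod 5 = 2, so x[408] = x[8] = 23.

23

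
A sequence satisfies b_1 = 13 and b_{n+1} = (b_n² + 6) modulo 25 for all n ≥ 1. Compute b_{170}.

20

Computing terms: b_1 = 13; b_2 = 0; b_3 = 6; b_4 = 17; b_5 = 20; b_6 = 6.
Since b_6 = b_3 = 6, the sequence is eventually periodic: after a pre-period of length 2 it cycles with period 3.
For n ≥ 3, b_n depends only on (n - 3) mod 3. (170 - 3) mod 3 = 2, so b_{170} = b_5 = 20.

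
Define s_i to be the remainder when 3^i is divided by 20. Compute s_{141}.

3

We have s_1 = 3, s_2 = 9, s_3 = 7, s_4 = 1, s_5 = 3.
Since s_5 = s_1 = 3, the sequence is periodic with period 4.
(141 - 1) mod 4 = 0, so s_{141} = s_1 = 3.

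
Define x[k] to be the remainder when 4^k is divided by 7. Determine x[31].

4

We have x[0] = 1, x[1] = 4, x[2] = 2, x[3] = 1.
Since x[3] = x[0] = 1, the sequence is periodic with period 3.
So x[31] = x[0 + ((31-0) mod 3)] = x[1] = 4.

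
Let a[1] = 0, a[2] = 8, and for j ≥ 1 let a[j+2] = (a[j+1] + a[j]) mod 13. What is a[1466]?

Computing terms: a[1] = 0; a[2] = 8; a[3] = 8; a[4] = 3; a[5] = 11; a[6] = 1; a[7] = 12; a[8] = 0; a[9] = 12; a[10] = 12; a[11] = 11; a[12] = 10; a[13] = 8; a[14] = 5; a[15] = 0; a[16] = 5; a[17] = 5; a[18] = 10; a[19] = 2; a[20] = 12; a[21] = 1; a[22] = 0; a[23] = 1; a[24] = 1; a[25] = 2; a[26] = 3; a[27] = 5; a[28] = 8; a[29] = 0; a[30] = 8.
Since (a[29], a[30]) = (a[1], a[2]) = (0, 8) (two consecutive terms determine the rest), the sequence is periodic with period 28.
(1466 - 1) mod 28 = 9, so a[1466] = a[10] = 12.

12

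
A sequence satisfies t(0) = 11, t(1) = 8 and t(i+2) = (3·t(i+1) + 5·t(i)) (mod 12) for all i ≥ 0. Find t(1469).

We have t(0) = 11; t(1) = 8; t(2) = 7; t(3) = 1; t(4) = 2; t(5) = 11; t(6) = 7; t(7) = 4; t(8) = 11; t(9) = 5; t(10) = 10; t(11) = 7; t(12) = 11; t(13) = 8.
The sequence repeats with period 12.
So t(1469) = t(0 + ((1469-0) mod 12)) = t(5) = 11.

11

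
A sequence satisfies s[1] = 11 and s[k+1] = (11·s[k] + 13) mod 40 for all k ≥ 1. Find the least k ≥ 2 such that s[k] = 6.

We have s[1] = 11,  s[2] = 14,  s[3] = 7,  s[4] = 10,  s[5] = 3,  s[6] = 6,  s[7] = 39,  s[8] = 2,  s[9] = 35,  s[10] = 38,  s[11] = 31,  s[12] = 34,  s[13] = 27,  s[14] = 30,  s[15] = 23,  s[16] = 26,  s[17] = 19,  s[18] = 22,  s[19] = 15,  s[20] = 18,  s[21] = 11.
Since s[21] = s[1] = 11, the sequence is periodic with period 20.
The value 6 first appears (with k ≥ 2) at s[6].

6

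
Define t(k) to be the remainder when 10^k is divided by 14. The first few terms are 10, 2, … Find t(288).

Listing terms: t(1) = 10, t(2) = 2, t(3) = 6, t(4) = 4, t(5) = 12, t(6) = 8, t(7) = 10.
Since t(7) = t(1) = 10, the sequence is periodic with period 6.
So t(288) = t(1 + ((288-1) mod 6)) = t(6) = 8.

8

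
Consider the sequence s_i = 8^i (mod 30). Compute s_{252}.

We have s_0 = 1, s_1 = 8, s_2 = 4, s_3 = 2, s_4 = 16, s_5 = 8.
Since s_5 = s_1 = 8, the sequence is eventually periodic: after a pre-period of length 1 it cycles with period 4.
For i ≥ 1, s_i depends only on (i - 1) mod 4. (252 - 1) mod 4 = 3, so s_{252} = s_4 = 16.

16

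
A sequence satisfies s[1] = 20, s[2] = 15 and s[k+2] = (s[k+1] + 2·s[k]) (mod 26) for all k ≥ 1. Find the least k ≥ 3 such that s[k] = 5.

9

Listing terms: s[1] = 20; s[2] = 15; s[3] = 3; s[4] = 7; s[5] = 13; s[6] = 1; s[7] = 1; s[8] = 3; s[9] = 5; s[10] = 11; s[11] = 21; s[12] = 17; s[13] = 7; s[14] = 15; s[15] = 3.
Since (s[14], s[15]) = (s[2], s[3]) = (15, 3) (two consecutive terms determine the rest), the sequence is eventually periodic: after a pre-period of length 1 it cycles with period 12.
The value 5 first appears (with k ≥ 3) at s[9].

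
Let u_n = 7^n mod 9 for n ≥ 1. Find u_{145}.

Listing terms: u_1 = 7,  u_2 = 4,  u_3 = 1,  u_4 = 7.
Since u_4 = u_1 = 7, the sequence is periodic with period 3.
So u_{145} = u_{1 + ((145-1) mod 3)} = u_1 = 7.

7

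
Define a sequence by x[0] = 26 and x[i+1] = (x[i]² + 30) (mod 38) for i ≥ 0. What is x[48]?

12

Computing terms: x[0] = 26, x[1] = 22, x[2] = 20, x[3] = 12, x[4] = 22.
Since x[4] = x[1] = 22, the sequence is eventually periodic: after a pre-period of length 1 it cycles with period 3.
For i ≥ 1, x[i] depends only on (i - 1) mod 3. (48 - 1) mod 3 = 2, so x[48] = x[3] = 12.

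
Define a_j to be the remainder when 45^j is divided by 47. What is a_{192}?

a_0 = 1,  a_1 = 45,  a_2 = 4,  a_3 = 39,  a_4 = 16,  a_5 = 15,  a_6 = 17,  a_7 = 13,  a_8 = 21,  a_9 = 5,  a_{10} = 37,  a_{11} = 20,  a_{12} = 7,  a_{13} = 33,  a_{14} = 28,  a_{15} = 38,  a_{16} = 18,  a_{17} = 11,  a_{18} = 25,  a_{19} = 44,  a_{20} = 6,  a_{21} = 35,  a_{22} = 24,  a_{23} = 46,  a_{24} = 2,  a_{25} = 43,  a_{26} = 8,  a_{27} = 31,  a_{28} = 32,  a_{29} = 30,  a_{30} = 34,  a_{31} = 26,  a_{32} = 42,  a_{33} = 10,  a_{34} = 27,  a_{35} = 40,  a_{36} = 14,  a_{37} = 19,  a_{38} = 9,  a_{39} = 29,  a_{40} = 36,  a_{41} = 22,  a_{42} = 3,  a_{43} = 41,  a_{44} = 12,  a_{45} = 23,  a_{46} = 1.
The sequence repeats with period 46.
So a_{192} = a_{0 + ((192-0) mod 46)} = a_8 = 21.

21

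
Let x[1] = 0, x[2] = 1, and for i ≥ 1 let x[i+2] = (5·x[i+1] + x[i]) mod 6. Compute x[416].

Listing terms: x[1] = 0, x[2] = 1, x[3] = 5, x[4] = 2, x[5] = 3, x[6] = 5, x[7] = 4, x[8] = 1, x[9] = 3, x[10] = 4, x[11] = 5, x[12] = 5, x[13] = 0, x[14] = 5, x[15] = 1, x[16] = 4, x[17] = 3, x[18] = 1, x[19] = 2, x[20] = 5, x[21] = 3, x[22] = 2, x[23] = 1, x[24] = 1, x[25] = 0, x[26] = 1.
The sequence repeats with period 24.
So x[416] = x[1 + ((416-1) mod 24)] = x[8] = 1.

1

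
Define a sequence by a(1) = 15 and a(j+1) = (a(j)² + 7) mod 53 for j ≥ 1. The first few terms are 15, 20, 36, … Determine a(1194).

44

Computing terms: a(1) = 15,  a(2) = 20,  a(3) = 36,  a(4) = 31,  a(5) = 14,  a(6) = 44,  a(7) = 35,  a(8) = 13,  a(9) = 17,  a(10) = 31.
Since a(10) = a(4) = 31, the sequence is eventually periodic: after a pre-period of length 3 it cycles with period 6.
For j ≥ 4, a(j) depends only on (j - 4) mod 6. (1194 - 4) mod 6 = 2, so a(1194) = a(6) = 44.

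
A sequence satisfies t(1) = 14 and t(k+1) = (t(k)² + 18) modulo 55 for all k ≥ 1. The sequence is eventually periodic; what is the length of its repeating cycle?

3

Computing terms: t(1) = 14,  t(2) = 49,  t(3) = 54,  t(4) = 19,  t(5) = 49.
Since t(5) = t(2) = 49, the sequence is eventually periodic: after a pre-period of length 1 it cycles with period 3.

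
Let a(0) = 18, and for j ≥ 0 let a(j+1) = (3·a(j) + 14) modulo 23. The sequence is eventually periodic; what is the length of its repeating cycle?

11

Listing terms: a(0) = 18,  a(1) = 22,  a(2) = 11,  a(3) = 1,  a(4) = 17,  a(5) = 19,  a(6) = 2,  a(7) = 20,  a(8) = 5,  a(9) = 6,  a(10) = 9,  a(11) = 18.
Since a(11) = a(0) = 18, the sequence is periodic with period 11.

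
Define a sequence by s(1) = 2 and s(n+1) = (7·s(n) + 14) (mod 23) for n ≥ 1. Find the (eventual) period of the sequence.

22

Listing terms: s(1) = 2, s(2) = 5, s(3) = 3, s(4) = 12, s(5) = 6, s(6) = 10, s(7) = 15, s(8) = 4, s(9) = 19, s(10) = 9, s(11) = 8, s(12) = 1, s(13) = 21, s(14) = 0, s(15) = 14, s(16) = 20, s(17) = 16, s(18) = 11, s(19) = 22, s(20) = 7, s(21) = 17, s(22) = 18, s(23) = 2.
Since s(23) = s(1) = 2, the sequence is periodic with period 22.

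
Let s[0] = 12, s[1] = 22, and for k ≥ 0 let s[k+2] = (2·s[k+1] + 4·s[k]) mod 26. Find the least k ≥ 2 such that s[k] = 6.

32

We have s[0] = 12, s[1] = 22, s[2] = 14, s[3] = 12, s[4] = 2, s[5] = 0, s[6] = 8, s[7] = 16, s[8] = 12, s[9] = 10, s[10] = 16, s[11] = 20, s[12] = 0, s[13] = 2, s[14] = 4, s[15] = 16, s[16] = 22, s[17] = 4, s[18] = 18, s[19] = 0, s[20] = 20, s[21] = 14, s[22] = 4, s[23] = 12, s[24] = 14, s[25] = 24, s[26] = 0, s[27] = 18, s[28] = 10, s[29] = 14, s[30] = 16, s[31] = 10, s[32] = 6, s[33] = 0, s[34] = 24, s[35] = 22, s[36] = 10, s[37] = 4, s[38] = 22, s[39] = 8, s[40] = 0, s[41] = 6, s[42] = 12, s[43] = 22.
The sequence repeats with period 42.
The value 6 first appears (with k ≥ 2) at s[32].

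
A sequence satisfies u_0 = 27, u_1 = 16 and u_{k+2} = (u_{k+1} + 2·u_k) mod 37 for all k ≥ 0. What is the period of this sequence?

u_0 = 27,  u_1 = 16,  u_2 = 33,  u_3 = 28,  u_4 = 20,  u_5 = 2,  u_6 = 5,  u_7 = 9,  u_8 = 19,  u_9 = 0,  u_{10} = 1,  u_{11} = 1,  u_{12} = 3,  u_{13} = 5,  u_{14} = 11,  u_{15} = 21,  u_{16} = 6,  u_{17} = 11,  u_{18} = 23,  u_{19} = 8,  u_{20} = 17,  u_{21} = 33,  u_{22} = 30,  u_{23} = 22,  u_{24} = 8,  u_{25} = 15,  u_{26} = 31,  u_{27} = 24,  u_{28} = 12,  u_{29} = 23,  u_{30} = 10,  u_{31} = 19,  u_{32} = 2,  u_{33} = 3,  u_{34} = 7,  u_{35} = 13,  u_{36} = 27,  u_{37} = 16.
Since (u_{36}, u_{37}) = (u_0, u_1) = (27, 16) (two consecutive terms determine the rest), the sequence is periodic with period 36.

36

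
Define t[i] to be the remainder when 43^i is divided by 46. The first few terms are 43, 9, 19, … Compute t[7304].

1

Listing terms: t[1] = 43, t[2] = 9, t[3] = 19, t[4] = 35, t[5] = 33, t[6] = 39, t[7] = 21, t[8] = 29, t[9] = 5, t[10] = 31, t[11] = 45, t[12] = 3, t[13] = 37, t[14] = 27, t[15] = 11, t[16] = 13, t[17] = 7, t[18] = 25, t[19] = 17, t[20] = 41, t[21] = 15, t[22] = 1, t[23] = 43.
Since t[23] = t[1] = 43, the sequence is periodic with period 22.
So t[7304] = t[1 + ((7304-1) mod 22)] = t[22] = 1.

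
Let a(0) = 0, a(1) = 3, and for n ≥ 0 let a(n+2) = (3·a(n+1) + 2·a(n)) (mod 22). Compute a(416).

3

Listing terms: a(0) = 0, a(1) = 3, a(2) = 9, a(3) = 11, a(4) = 7, a(5) = 21, a(6) = 11, a(7) = 9, a(8) = 5, a(9) = 11, a(10) = 21, a(11) = 19, a(12) = 11, a(13) = 5, a(14) = 15, a(15) = 11, a(16) = 19, a(17) = 13, a(18) = 11, a(19) = 15, a(20) = 1, a(21) = 11, a(22) = 13, a(23) = 17, a(24) = 11, a(25) = 1, a(26) = 3, a(27) = 11, a(28) = 17, a(29) = 7, a(30) = 11, a(31) = 3, a(32) = 9.
Since (a(31), a(32)) = (a(1), a(2)) = (3, 9) (two consecutive terms determine the rest), the sequence is eventually periodic: after a pre-period of length 1 it cycles with period 30.
For n ≥ 1, a(n) depends only on (n - 1) mod 30. (416 - 1) mod 30 = 25, so a(416) = a(26) = 3.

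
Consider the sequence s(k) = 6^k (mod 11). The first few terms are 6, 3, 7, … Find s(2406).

5

Computing terms: s(1) = 6, s(2) = 3, s(3) = 7, s(4) = 9, s(5) = 10, s(6) = 5, s(7) = 8, s(8) = 4, s(9) = 2, s(10) = 1, s(11) = 6.
Since s(11) = s(1) = 6, the sequence is periodic with period 10.
(2406 - 1) mod 10 = 5, so s(2406) = s(6) = 5.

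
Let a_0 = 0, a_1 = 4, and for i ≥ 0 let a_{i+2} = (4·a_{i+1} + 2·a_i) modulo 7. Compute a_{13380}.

a_0 = 0, a_1 = 4, a_2 = 2, a_3 = 2, a_4 = 5, a_5 = 3, a_6 = 1, a_7 = 3, a_8 = 0, a_9 = 6, a_{10} = 3, a_{11} = 3, a_{12} = 4, a_{13} = 1, a_{14} = 5, a_{15} = 1, a_{16} = 0, a_{17} = 2, a_{18} = 1, a_{19} = 1, a_{20} = 6, a_{21} = 5, a_{22} = 4, a_{23} = 5, a_{24} = 0, a_{25} = 3, a_{26} = 5, a_{27} = 5, a_{28} = 2, a_{29} = 4, a_{30} = 6, a_{31} = 4, a_{32} = 0, a_{33} = 1, a_{34} = 4, a_{35} = 4, a_{36} = 3, a_{37} = 6, a_{38} = 2, a_{39} = 6, a_{40} = 0, a_{41} = 5, a_{42} = 6, a_{43} = 6, a_{44} = 1, a_{45} = 2, a_{46} = 3, a_{47} = 2, a_{48} = 0, a_{49} = 4.
The sequence repeats with period 48.
So a_{13380} = a_{0 + ((13380-0) mod 48)} = a_{36} = 3.

3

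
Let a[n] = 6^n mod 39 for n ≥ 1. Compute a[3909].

18

Listing terms: a[1] = 6,  a[2] = 36,  a[3] = 21,  a[4] = 9,  a[5] = 15,  a[6] = 12,  a[7] = 33,  a[8] = 3,  a[9] = 18,  a[10] = 30,  a[11] = 24,  a[12] = 27,  a[13] = 6.
Since a[13] = a[1] = 6, the sequence is periodic with period 12.
(3909 - 1) mod 12 = 8, so a[3909] = a[9] = 18.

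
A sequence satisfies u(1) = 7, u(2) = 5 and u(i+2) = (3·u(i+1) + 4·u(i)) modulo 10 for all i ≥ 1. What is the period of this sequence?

10

We have u(1) = 7, u(2) = 5, u(3) = 3, u(4) = 9, u(5) = 9, u(6) = 3, u(7) = 5, u(8) = 7, u(9) = 1, u(10) = 1, u(11) = 7, u(12) = 5.
The sequence repeats with period 10.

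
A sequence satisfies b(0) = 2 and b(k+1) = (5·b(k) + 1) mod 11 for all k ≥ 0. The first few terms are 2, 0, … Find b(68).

6

b(0) = 2,  b(1) = 0,  b(2) = 1,  b(3) = 6,  b(4) = 9,  b(5) = 2.
The sequence repeats with period 5.
(68 - 0) mod 5 = 3, so b(68) = b(3) = 6.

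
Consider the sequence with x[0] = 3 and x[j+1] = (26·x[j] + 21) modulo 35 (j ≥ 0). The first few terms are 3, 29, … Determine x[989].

2

We have x[0] = 3; x[1] = 29; x[2] = 5; x[3] = 11; x[4] = 27; x[5] = 23; x[6] = 24; x[7] = 15; x[8] = 26; x[9] = 32; x[10] = 13; x[11] = 9; x[12] = 10; x[13] = 1; x[14] = 12; x[15] = 18; x[16] = 34; x[17] = 30; x[18] = 31; x[19] = 22; x[20] = 33; x[21] = 4; x[22] = 20; x[23] = 16; x[24] = 17; x[25] = 8; x[26] = 19; x[27] = 25; x[28] = 6; x[29] = 2; x[30] = 3.
The sequence repeats with period 30.
So x[989] = x[0 + ((989-0) mod 30)] = x[29] = 2.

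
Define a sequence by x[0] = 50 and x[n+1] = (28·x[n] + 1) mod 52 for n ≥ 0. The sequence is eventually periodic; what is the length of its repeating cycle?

12

x[0] = 50,  x[1] = 49,  x[2] = 21,  x[3] = 17,  x[4] = 9,  x[5] = 45,  x[6] = 13,  x[7] = 1,  x[8] = 29,  x[9] = 33,  x[10] = 41,  x[11] = 5,  x[12] = 37,  x[13] = 49.
Since x[13] = x[1] = 49, the sequence is eventually periodic: after a pre-period of length 1 it cycles with period 12.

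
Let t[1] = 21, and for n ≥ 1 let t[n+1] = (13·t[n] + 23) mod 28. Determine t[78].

16

Listing terms: t[1] = 21, t[2] = 16, t[3] = 7, t[4] = 2, t[5] = 21.
The sequence repeats with period 4.
So t[78] = t[1 + ((78-1) mod 4)] = t[2] = 16.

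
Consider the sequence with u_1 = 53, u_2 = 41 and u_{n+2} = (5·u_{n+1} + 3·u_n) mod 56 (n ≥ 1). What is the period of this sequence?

Computing terms: u_1 = 53,  u_2 = 41,  u_3 = 28,  u_4 = 39,  u_5 = 55,  u_6 = 0,  u_7 = 53,  u_8 = 41.
The sequence repeats with period 6.

6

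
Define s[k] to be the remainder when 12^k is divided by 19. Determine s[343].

Computing terms: s[0] = 1; s[1] = 12; s[2] = 11; s[3] = 18; s[4] = 7; s[5] = 8; s[6] = 1.
The sequence repeats with period 6.
So s[343] = s[0 + ((343-0) mod 6)] = s[1] = 12.

12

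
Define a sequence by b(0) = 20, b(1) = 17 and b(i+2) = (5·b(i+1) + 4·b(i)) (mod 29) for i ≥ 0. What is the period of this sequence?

21

Computing terms: b(0) = 20,  b(1) = 17,  b(2) = 20,  b(3) = 23,  b(4) = 21,  b(5) = 23,  b(6) = 25,  b(7) = 14,  b(8) = 25,  b(9) = 7,  b(10) = 19,  b(11) = 7,  b(12) = 24,  b(13) = 3,  b(14) = 24,  b(15) = 16,  b(16) = 2,  b(17) = 16,  b(18) = 1,  b(19) = 11,  b(20) = 1,  b(21) = 20,  b(22) = 17.
Since (b(21), b(22)) = (b(0), b(1)) = (20, 17) (two consecutive terms determine the rest), the sequence is periodic with period 21.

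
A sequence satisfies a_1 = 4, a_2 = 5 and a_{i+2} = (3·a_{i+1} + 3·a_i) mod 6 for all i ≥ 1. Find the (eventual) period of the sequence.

3

Listing terms: a_1 = 4,  a_2 = 5,  a_3 = 3,  a_4 = 0,  a_5 = 3,  a_6 = 3,  a_7 = 0.
Since (a_6, a_7) = (a_3, a_4) = (3, 0) (two consecutive terms determine the rest), the sequence is eventually periodic: after a pre-period of length 2 it cycles with period 3.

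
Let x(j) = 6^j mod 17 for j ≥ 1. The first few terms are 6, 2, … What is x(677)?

7

We have x(1) = 6; x(2) = 2; x(3) = 12; x(4) = 4; x(5) = 7; x(6) = 8; x(7) = 14; x(8) = 16; x(9) = 11; x(10) = 15; x(11) = 5; x(12) = 13; x(13) = 10; x(14) = 9; x(15) = 3; x(16) = 1; x(17) = 6.
Since x(17) = x(1) = 6, the sequence is periodic with period 16.
So x(677) = x(1 + ((677-1) mod 16)) = x(5) = 7.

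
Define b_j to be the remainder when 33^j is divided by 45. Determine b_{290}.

9

Computing terms: b_1 = 33, b_2 = 9, b_3 = 27, b_4 = 36, b_5 = 18, b_6 = 9.
Since b_6 = b_2 = 9, the sequence is eventually periodic: after a pre-period of length 1 it cycles with period 4.
For j ≥ 2, b_j depends only on (j - 2) mod 4. (290 - 2) mod 4 = 0, so b_{290} = b_2 = 9.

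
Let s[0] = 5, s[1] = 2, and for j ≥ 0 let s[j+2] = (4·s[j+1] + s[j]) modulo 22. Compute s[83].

Computing terms: s[0] = 5, s[1] = 2, s[2] = 13, s[3] = 10, s[4] = 9, s[5] = 2, s[6] = 17, s[7] = 4, s[8] = 11, s[9] = 4, s[10] = 5, s[11] = 2.
Since (s[10], s[11]) = (s[0], s[1]) = (5, 2) (two consecutive terms determine the rest), the sequence is periodic with period 10.
(83 - 0) mod 10 = 3, so s[83] = s[3] = 10.

10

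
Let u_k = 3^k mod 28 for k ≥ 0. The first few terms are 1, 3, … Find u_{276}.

Computing terms: u_0 = 1,  u_1 = 3,  u_2 = 9,  u_3 = 27,  u_4 = 25,  u_5 = 19,  u_6 = 1.
Since u_6 = u_0 = 1, the sequence is periodic with period 6.
So u_{276} = u_{0 + ((276-0) mod 6)} = u_0 = 1.

1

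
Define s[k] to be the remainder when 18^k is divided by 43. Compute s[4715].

s[1] = 18; s[2] = 23; s[3] = 27; s[4] = 13; s[5] = 19; s[6] = 41; s[7] = 7; s[8] = 40; s[9] = 32; s[10] = 17; s[11] = 5; s[12] = 4; s[13] = 29; s[14] = 6; s[15] = 22; s[16] = 9; s[17] = 33; s[18] = 35; s[19] = 28; s[20] = 31; s[21] = 42; s[22] = 25; s[23] = 20; s[24] = 16; s[25] = 30; s[26] = 24; s[27] = 2; s[28] = 36; s[29] = 3; s[30] = 11; s[31] = 26; s[32] = 38; s[33] = 39; s[34] = 14; s[35] = 37; s[36] = 21; s[37] = 34; s[38] = 10; s[39] = 8; s[40] = 15; s[41] = 12; s[42] = 1; s[43] = 18.
Since s[43] = s[1] = 18, the sequence is periodic with period 42.
(4715 - 1) mod 42 = 10, so s[4715] = s[11] = 5.

5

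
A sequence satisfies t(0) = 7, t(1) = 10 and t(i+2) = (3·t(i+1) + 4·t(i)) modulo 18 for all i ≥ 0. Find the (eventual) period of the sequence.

t(0) = 7, t(1) = 10, t(2) = 4, t(3) = 16, t(4) = 10, t(5) = 4.
Since (t(4), t(5)) = (t(1), t(2)) = (10, 4) (two consecutive terms determine the rest), the sequence is eventually periodic: after a pre-period of length 1 it cycles with period 3.

3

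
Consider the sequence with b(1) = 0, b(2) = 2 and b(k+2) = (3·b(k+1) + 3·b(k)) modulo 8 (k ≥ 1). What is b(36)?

6

Computing terms: b(1) = 0, b(2) = 2, b(3) = 6, b(4) = 0, b(5) = 2.
The sequence repeats with period 3.
So b(36) = b(1 + ((36-1) mod 3)) = b(3) = 6.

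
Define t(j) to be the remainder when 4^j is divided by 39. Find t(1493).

10

We have t(1) = 4; t(2) = 16; t(3) = 25; t(4) = 22; t(5) = 10; t(6) = 1; t(7) = 4.
The sequence repeats with period 6.
(1493 - 1) mod 6 = 4, so t(1493) = t(5) = 10.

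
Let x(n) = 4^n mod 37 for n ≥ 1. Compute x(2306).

Computing terms: x(1) = 4,  x(2) = 16,  x(3) = 27,  x(4) = 34,  x(5) = 25,  x(6) = 26,  x(7) = 30,  x(8) = 9,  x(9) = 36,  x(10) = 33,  x(11) = 21,  x(12) = 10,  x(13) = 3,  x(14) = 12,  x(15) = 11,  x(16) = 7,  x(17) = 28,  x(18) = 1,  x(19) = 4.
Since x(19) = x(1) = 4, the sequence is periodic with period 18.
(2306 - 1) mod 18 = 1, so x(2306) = x(2) = 16.

16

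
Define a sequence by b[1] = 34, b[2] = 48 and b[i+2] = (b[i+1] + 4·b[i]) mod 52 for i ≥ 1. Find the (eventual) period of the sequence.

Computing terms: b[1] = 34; b[2] = 48; b[3] = 28; b[4] = 12; b[5] = 20; b[6] = 16; b[7] = 44; b[8] = 4; b[9] = 24; b[10] = 40; b[11] = 32; b[12] = 36; b[13] = 8; b[14] = 48; b[15] = 28.
Since (b[14], b[15]) = (b[2], b[3]) = (48, 28) (two consecutive terms determine the rest), the sequence is eventually periodic: after a pre-period of length 1 it cycles with period 12.

12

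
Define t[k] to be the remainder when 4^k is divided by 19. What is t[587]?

16

Listing terms: t[1] = 4, t[2] = 16, t[3] = 7, t[4] = 9, t[5] = 17, t[6] = 11, t[7] = 6, t[8] = 5, t[9] = 1, t[10] = 4.
The sequence repeats with period 9.
(587 - 1) mod 9 = 1, so t[587] = t[2] = 16.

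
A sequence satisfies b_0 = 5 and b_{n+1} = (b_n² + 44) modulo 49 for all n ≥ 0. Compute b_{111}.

Computing terms: b_0 = 5; b_1 = 20; b_2 = 3; b_3 = 4; b_4 = 11; b_5 = 18; b_6 = 25; b_7 = 32; b_8 = 39; b_9 = 46; b_{10} = 4.
Since b_{10} = b_3 = 4, the sequence is eventually periodic: after a pre-period of length 3 it cycles with period 7.
For n ≥ 3, b_n depends only on (n - 3) mod 7. (111 - 3) mod 7 = 3, so b_{111} = b_6 = 25.

25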